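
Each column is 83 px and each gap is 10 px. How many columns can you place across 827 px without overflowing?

9 columns

Each extra column adds 83 + 10 = 93 px.
(827 + 10) / 93 = 9.00, so 9 columns fit.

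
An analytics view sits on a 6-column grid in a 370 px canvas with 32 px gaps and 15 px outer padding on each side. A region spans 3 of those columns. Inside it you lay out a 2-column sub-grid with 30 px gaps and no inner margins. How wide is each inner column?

Take off 30 px of margins, leaving 340 px.
Subtracting 5 gaps of 32 leaves 180 for 6 columns, so c = 30 px.
Span of 3: 3·30 + 2·32 = 90 + 64 = 154 px.
Subtracting 1 gap of 30 leaves 124 for 2 columns, so d = 62 px.

62 px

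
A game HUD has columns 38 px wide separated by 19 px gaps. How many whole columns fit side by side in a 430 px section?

7 columns

k columns need k·38 + (k−1)·19 = k·57 − 19.
k·57 − 19 ≤ 430 → k ≤ 449 / 57 ≈ 7.88, so k = 7.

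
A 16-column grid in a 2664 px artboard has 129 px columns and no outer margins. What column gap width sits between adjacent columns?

40 px

Columns use 2064 px, leaving 600 px across 15 column gaps = 40 px each.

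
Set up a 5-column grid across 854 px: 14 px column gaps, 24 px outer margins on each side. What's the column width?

150 px

Content width = 854 − 2·24 = 806 px.
806 − 4·14 = 750; ÷5 gives c = 150 px.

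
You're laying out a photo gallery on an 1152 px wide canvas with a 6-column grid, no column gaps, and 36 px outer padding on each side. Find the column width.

180 px

Subtract both margins: 1152 − 2·36 = 1080 px.
6c = 1080 → c = 180 px.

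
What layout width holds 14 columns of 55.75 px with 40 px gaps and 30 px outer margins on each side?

Layout = 2·30 + 14·55.75 + 13·40 = 60 + 780.5 + 520 = 1360.5 px.

1360.5 px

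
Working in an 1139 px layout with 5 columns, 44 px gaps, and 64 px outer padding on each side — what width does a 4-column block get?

Inside the margins: 1139 − 128 = 1011 px.
5 columns + 4 gaps: 5c + 4·44 = 1011.
5c = 1011 − 176 = 835, so c = 167 px.
4-column span = 4·167 + 3·44 = 800 px.

800 px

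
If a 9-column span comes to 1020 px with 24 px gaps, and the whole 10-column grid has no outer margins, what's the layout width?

1136 px

9c + 8·24 = 1020 → 9c = 828 → c = 92 px.
Summing: 920 + 216 = 1136 px.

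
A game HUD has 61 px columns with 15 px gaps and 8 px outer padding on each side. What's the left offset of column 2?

Each column+gutter stride is 76 px; 1 of them past the 8 px margin is 8 + 76 = 84 px.

84 px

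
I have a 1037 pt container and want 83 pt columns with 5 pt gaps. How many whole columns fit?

11 columns: 11·83 + 10·5 = 963 pt ≤ 1037.
12 columns: 1051 pt > 1037. So 11.

11 columns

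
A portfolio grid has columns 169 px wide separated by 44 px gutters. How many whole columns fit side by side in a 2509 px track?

k columns need k·169 + (k−1)·44 = k·213 − 44.
k·213 − 44 ≤ 2509 → k ≤ 2553 / 213 ≈ 11.99, so k = 11.

11 columns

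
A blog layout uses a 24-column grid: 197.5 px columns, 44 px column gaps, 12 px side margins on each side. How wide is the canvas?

5776 px

Adding margins, columns and gutters: 24 + 4740 + 1012 = 5776 px.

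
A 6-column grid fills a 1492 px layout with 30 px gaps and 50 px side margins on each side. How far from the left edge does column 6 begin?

Subtract both margins: 1492 − 2·50 = 1392 px.
Subtracting 5 gaps of 30 leaves 1242 for 6 columns, so c = 207 px.
Before column 6: the margin + 5 columns + 5 gaps.
Offset = 50 + 5·(207 + 30) = 50 + 1185 = 1235 px.

1235 px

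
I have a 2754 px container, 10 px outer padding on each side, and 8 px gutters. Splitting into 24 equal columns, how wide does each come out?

106.25 px

Take off 20 px of margins, leaving 2734 px.
2734 − 23·8 = 2550; ÷24 gives c = 106.25 px.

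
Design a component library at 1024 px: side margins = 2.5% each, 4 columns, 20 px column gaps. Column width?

228.2 px

Margins: 2.5% × 1024 = 25.6 px each, so content = 1024 − 51.2 = 972.8 px.
972.8 − 3·20 = 912.8; ÷4 gives c = 228.2 px.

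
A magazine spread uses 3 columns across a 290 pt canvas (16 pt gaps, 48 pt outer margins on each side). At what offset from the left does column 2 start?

118 pt

Take off 96 pt of margins, leaving 194 pt.
3c + 2·16 = 194 → 3c = 162 → c = 54 pt.
Before column 2: the margin + 1 column + 1 gap.
Offset = 48 + 1·(54 + 16) = 48 + 70 = 118 pt.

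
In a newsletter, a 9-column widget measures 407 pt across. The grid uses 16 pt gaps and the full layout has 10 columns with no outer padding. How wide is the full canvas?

9c + 8·16 = 407 → 9c = 279 → c = 31 pt.
Canvas = 10·31 + 9·16 = 310 + 144 = 454 pt.

454 pt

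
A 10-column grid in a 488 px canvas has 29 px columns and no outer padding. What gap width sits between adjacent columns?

10·29 + 9g = 488 → 9g = 198 → g = 22 px.

22 px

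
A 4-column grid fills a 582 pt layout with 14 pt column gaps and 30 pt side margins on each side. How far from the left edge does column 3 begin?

298 pt

Subtract both margins: 582 − 2·30 = 522 pt.
4 columns + 3 column gaps: 4c + 3·14 = 522.
4c = 522 − 42 = 480, so c = 120 pt.
Before column 3: the margin + 2 columns + 2 column gaps.
Offset = 30 + 2·(120 + 14) = 30 + 268 = 298 pt.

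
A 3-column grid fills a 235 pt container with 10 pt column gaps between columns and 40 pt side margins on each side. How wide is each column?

45 pt

Content width = 235 − 2·40 = 155 pt.
Subtracting 2 column gaps of 10 leaves 135 for 3 columns, so c = 45 pt.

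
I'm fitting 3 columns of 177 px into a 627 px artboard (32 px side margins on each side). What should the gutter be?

16 px

Take off 64 px of margins, leaving 563 px.
3 columns take 3·177 = 531 px; remaining 32 splits into 2 gutters.
g = 32 / 2 = 16 px.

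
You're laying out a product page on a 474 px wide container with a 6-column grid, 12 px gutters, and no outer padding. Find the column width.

6c + 5·12 = 474 → 6c = 414 → c = 69 px.

69 px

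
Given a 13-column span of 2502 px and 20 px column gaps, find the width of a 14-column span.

2696 px

2502 − 12·20 = 2262; ÷13 gives c = 174 px.
14-column span = 14·174 + 13·20 = 2696 px.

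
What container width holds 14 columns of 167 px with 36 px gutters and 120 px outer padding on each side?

3046 px

Total width: 2·120 + 14·167 + 13·36 = 3046 px.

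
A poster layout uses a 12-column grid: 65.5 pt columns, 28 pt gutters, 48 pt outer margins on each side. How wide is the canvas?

Adding margins, columns and gutters: 96 + 786 + 308 = 1190 pt.

1190 pt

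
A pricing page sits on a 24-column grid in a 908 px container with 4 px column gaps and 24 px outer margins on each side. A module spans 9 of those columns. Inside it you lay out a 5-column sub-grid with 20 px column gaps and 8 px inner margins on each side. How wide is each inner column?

Outer content = 908 − 2·24 = 860 px.
24c + 23·4 = 860 → 24c = 768 → c = 32 px.
9 columns plus 8 column gaps: 288 + 32 = 320 px.
Inner content = 320 − 2·8 = 304 px.
5d + 4·20 = 304 → 5d = 224 → d = 44.8 px.

44.8 px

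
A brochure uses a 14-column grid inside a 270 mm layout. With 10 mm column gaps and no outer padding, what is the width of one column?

270 − 13·10 = 140; ÷14 gives c = 10 mm.

10 mm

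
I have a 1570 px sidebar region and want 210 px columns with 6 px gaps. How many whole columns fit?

7 columns

7 columns: 7·210 + 6·6 = 1506 px ≤ 1570.
8 columns: 1722 px > 1570. So 7.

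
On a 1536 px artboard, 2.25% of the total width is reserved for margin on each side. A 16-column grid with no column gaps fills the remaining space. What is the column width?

91.68 px

Each margin = 2.25% of 1536 = 34.56 px; content = 1536 − 2·34.56 = 1466.88 px.
16c = 1466.88 → c = 91.68 px.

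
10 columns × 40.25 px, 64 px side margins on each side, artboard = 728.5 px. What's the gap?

Inside the margins: 728.5 − 128 = 600.5 px.
10·40.25 + 9g = 600.5 → 9g = 198 → g = 22 px.

22 px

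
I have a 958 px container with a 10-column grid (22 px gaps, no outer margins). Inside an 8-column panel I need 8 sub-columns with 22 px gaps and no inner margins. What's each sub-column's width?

76 px

958 − 9·22 = 760; ÷10 gives c = 76 px.
Span of 8: 8·76 + 7·22 = 608 + 154 = 762 px.
762 − 7·22 = 608; ÷8 gives d = 76 px.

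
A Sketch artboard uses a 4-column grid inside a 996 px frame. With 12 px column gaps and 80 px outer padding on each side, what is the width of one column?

Inside the margins: 996 − 160 = 836 px.
4c + 3·12 = 836 → 4c = 800 → c = 200 px.

200 px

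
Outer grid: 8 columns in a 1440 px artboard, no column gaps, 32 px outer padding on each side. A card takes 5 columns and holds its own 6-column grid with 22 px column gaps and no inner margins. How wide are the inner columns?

Subtract both margins: 1440 − 2·32 = 1376 px.
8c = 1376 → c = 172 px.
5-column span = 5·172 = 860 px.
6d + 5·22 = 860 → 6d = 750 → d = 125 px.

125 px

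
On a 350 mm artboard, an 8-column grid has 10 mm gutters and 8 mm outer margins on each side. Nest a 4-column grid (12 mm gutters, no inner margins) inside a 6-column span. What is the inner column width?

Subtract both margins: 350 − 2·8 = 334 mm.
334 − 7·10 = 264; ÷8 gives c = 33 mm.
6-column span = 6·33 + 5·10 = 248 mm.
4d + 3·12 = 248 → 4d = 212 → d = 53 mm.

53 mm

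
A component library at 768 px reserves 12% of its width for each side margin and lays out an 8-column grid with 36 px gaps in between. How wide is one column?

41.46 px

768 × (1 − 2·12%) = 768 × 76% = 583.68 px for the columns.
Subtracting 7 gaps of 36 leaves 331.68 for 8 columns, so c = 41.46 px.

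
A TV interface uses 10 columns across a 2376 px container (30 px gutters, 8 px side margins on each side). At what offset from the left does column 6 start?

1203 px

Inside the margins: 2376 − 16 = 2360 px.
10 columns + 9 gutters: 10c + 9·30 = 2360.
10c = 2360 − 270 = 2090, so c = 209 px.
Before column 6: the margin + 5 columns + 5 gutters.
Offset = 8 + 5·(209 + 30) = 8 + 1195 = 1203 px.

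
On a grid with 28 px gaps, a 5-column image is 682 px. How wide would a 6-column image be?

682 − 4·28 = 570; ÷5 gives c = 114 px.
6 columns plus 5 gaps: 684 + 140 = 824 px.

824 px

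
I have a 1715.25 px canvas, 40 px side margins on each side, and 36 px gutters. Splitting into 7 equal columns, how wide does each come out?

Subtract both margins: 1715.25 − 2·40 = 1635.25 px.
7c + 6·36 = 1635.25 → 7c = 1419.25 → c = 202.75 px.

202.75 px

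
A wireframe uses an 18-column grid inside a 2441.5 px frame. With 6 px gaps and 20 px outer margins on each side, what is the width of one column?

Inside the margins: 2441.5 − 40 = 2401.5 px.
2401.5 − 17·6 = 2299.5; ÷18 gives c = 127.75 px.

127.75 px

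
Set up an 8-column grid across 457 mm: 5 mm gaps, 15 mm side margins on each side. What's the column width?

Content width = 457 − 2·15 = 427 mm.
8c + 7·5 = 427 → 8c = 392 → c = 49 mm.

49 mm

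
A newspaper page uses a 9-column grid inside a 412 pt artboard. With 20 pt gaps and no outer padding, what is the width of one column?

28 pt

Subtracting 8 gaps of 20 leaves 252 for 9 columns, so c = 28 pt.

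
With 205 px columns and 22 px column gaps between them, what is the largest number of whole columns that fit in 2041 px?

9 columns: 9·205 + 8·22 = 2021 px ≤ 2041.
10 columns: 2248 px > 2041. So 9.

9 columns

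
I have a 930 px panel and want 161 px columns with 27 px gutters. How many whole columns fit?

Each extra column adds 161 + 27 = 188 px.
(930 + 27) / 188 = 5.09, so 5 columns fit.

5 columns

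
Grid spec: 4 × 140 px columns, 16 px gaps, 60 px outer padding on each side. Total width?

728 px

Adding margins, columns and gutters: 120 + 560 + 48 = 728 px.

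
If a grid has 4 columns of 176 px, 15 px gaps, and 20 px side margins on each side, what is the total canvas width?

789 px

Total width: 2·20 + 4·176 + 3·15 = 789 px.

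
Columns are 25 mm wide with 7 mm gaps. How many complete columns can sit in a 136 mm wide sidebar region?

Each extra column adds 25 + 7 = 32 mm.
(136 + 7) / 32 = 4.47, so 4 columns fit.

4 columns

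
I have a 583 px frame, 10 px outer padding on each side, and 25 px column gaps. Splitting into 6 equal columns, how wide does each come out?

Take off 20 px of margins, leaving 563 px.
6 columns + 5 column gaps: 6c + 5·25 = 563.
6c = 563 − 125 = 438, so c = 73 px.

73 px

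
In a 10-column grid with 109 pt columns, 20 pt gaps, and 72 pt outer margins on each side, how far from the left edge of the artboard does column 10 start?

Column 10 starts at margin + 9·(column + gutter) = 72 + 9·129 = 1233 pt.

1233 pt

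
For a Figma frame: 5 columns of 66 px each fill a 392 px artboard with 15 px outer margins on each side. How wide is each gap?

Take off 30 px of margins, leaving 362 px.
5·66 + 4g = 362 → 4g = 32 → g = 8 px.

8 px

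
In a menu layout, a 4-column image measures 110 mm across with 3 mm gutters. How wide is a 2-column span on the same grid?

4c + 3·3 = 110 → 4c = 101 → c = 25.25 mm.
2 columns plus 1 gutter: 50.5 + 3 = 53.5 mm.

53.5 mm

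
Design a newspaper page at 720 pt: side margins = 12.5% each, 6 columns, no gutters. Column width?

Margins: 12.5% × 720 = 90 pt each, so content = 720 − 180 = 540 pt.
With no gutters, each column is 540/6 = 90 pt.

90 pt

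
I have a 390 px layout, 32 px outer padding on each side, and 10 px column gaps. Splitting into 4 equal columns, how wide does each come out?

Inside the margins: 390 − 64 = 326 px.
Subtracting 3 column gaps of 10 leaves 296 for 4 columns, so c = 74 px.

74 px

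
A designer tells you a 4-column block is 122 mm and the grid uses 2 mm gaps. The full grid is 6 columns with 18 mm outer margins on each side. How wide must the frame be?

220 mm

Subtracting 3 gaps of 2 leaves 116 for 4 columns, so c = 29 mm.
Adding margins, columns and gutters: 36 + 174 + 10 = 220 mm.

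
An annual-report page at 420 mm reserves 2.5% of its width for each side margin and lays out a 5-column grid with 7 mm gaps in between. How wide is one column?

420 × (1 − 2·2.5%) = 420 × 95% = 399 mm for the columns.
Subtracting 4 gaps of 7 leaves 371 for 5 columns, so c = 74.2 mm.

74.2 mm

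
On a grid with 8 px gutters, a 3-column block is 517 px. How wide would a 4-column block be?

692 px

517 − 2·8 = 501; ÷3 gives c = 167 px.
4 columns plus 3 gutters: 668 + 24 = 692 px.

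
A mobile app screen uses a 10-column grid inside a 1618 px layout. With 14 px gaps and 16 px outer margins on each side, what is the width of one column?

146 px

Inside the margins: 1618 − 32 = 1586 px.
10c + 9·14 = 1586 → 10c = 1460 → c = 146 px.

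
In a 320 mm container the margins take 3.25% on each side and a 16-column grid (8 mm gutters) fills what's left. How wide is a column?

11.2 mm

320 × (1 − 2·3.25%) = 320 × 93.5% = 299.2 mm for the columns.
16c + 15·8 = 299.2 → 16c = 179.2 → c = 11.2 mm.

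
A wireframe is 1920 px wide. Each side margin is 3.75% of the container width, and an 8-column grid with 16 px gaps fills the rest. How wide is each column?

208 px

1920 × (1 − 2·3.75%) = 1920 × 92.5% = 1776 px for the columns.
8 columns + 7 gaps: 8c + 7·16 = 1776.
8c = 1776 − 112 = 1664, so c = 208 px.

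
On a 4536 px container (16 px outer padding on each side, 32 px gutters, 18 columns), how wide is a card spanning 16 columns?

4000 px

Inside the margins: 4536 − 32 = 4504 px.
18 columns + 17 gutters: 18c + 17·32 = 4504.
18c = 4504 − 544 = 3960, so c = 220 px.
16 columns plus 15 gutters: 3520 + 480 = 4000 px.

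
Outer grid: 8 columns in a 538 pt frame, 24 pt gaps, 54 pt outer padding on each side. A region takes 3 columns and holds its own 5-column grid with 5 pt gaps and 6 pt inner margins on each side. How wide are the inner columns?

Inside the margins: 538 − 108 = 430 pt.
8c + 7·24 = 430 → 8c = 262 → c = 32.75 pt.
Span of 3: 3·32.75 + 2·24 = 98.25 + 48 = 146.25 pt.
Inner content = 146.25 − 2·6 = 134.25 pt.
134.25 − 4·5 = 114.25; ÷5 gives d = 22.85 pt.

22.85 pt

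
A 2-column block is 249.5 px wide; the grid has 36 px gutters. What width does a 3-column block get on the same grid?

392.25 px

Subtracting 1 gutter of 36 leaves 213.5 for 2 columns, so c = 106.75 px.
3 columns plus 2 gutters: 320.25 + 72 = 392.25 px.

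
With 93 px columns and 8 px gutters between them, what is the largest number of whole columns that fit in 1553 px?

15 columns: 15·93 + 14·8 = 1507 px ≤ 1553.
16 columns: 1608 px > 1553. So 15.

15 columns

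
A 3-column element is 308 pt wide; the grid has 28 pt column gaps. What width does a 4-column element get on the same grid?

Subtracting 2 column gaps of 28 leaves 252 for 3 columns, so c = 84 pt.
4 columns plus 3 column gaps: 336 + 84 = 420 pt.

420 pt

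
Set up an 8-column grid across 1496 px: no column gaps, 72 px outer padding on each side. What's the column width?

Content width = 1496 − 2·72 = 1352 px.
1352 / 8 = 169 px per column.

169 px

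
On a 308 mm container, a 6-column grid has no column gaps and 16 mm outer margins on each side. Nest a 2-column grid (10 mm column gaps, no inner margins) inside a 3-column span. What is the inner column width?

Subtract both margins: 308 − 2·16 = 276 mm.
276 / 6 = 46 mm per column.
With no column gaps, 3 columns span 3·46 = 138 mm.
2d + 1·10 = 138 → 2d = 128 → d = 64 mm.

64 mm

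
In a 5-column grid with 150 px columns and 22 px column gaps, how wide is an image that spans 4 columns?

666 px

Span of 4: 4·150 + 3·22 = 600 + 66 = 666 px.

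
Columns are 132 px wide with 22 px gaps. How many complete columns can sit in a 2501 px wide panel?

16 columns

16 columns: 16·132 + 15·22 = 2442 px ≤ 2501.
17 columns: 2596 px > 2501. So 16.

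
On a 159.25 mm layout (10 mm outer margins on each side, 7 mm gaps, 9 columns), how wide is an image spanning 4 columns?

Take off 20 mm of margins, leaving 139.25 mm.
139.25 − 8·7 = 83.25; ÷9 gives c = 9.25 mm.
4 columns plus 3 gaps: 37 + 21 = 58 mm.

58 mm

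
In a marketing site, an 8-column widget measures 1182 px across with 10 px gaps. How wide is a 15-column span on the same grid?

8c + 7·10 = 1182 → 8c = 1112 → c = 139 px.
15 columns plus 14 gaps: 2085 + 140 = 2225 px.

2225 px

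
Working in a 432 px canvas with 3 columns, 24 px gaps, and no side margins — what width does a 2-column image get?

280 px

432 − 2·24 = 384; ÷3 gives c = 128 px.
2-column span = 2·128 + 1·24 = 280 px.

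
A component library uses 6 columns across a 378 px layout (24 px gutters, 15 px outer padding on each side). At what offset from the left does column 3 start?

Inside the margins: 378 − 30 = 348 px.
6c + 5·24 = 348 → 6c = 228 → c = 38 px.
Each column+gutter stride is 62 px; 2 of them past the 15 px margin is 15 + 124 = 139 px.

139 px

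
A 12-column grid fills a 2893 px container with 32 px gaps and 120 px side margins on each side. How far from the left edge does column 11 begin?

2357.5 px

Content = 2893 − 2·120 = 2653 px.
2653 − 11·32 = 2301; ÷12 gives c = 191.75 px.
Column 11 starts at margin + 10·(column + gutter) = 120 + 10·223.75 = 2357.5 px.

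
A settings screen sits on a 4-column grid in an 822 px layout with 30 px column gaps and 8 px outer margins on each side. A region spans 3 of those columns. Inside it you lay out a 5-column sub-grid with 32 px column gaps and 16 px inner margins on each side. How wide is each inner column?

87.4 px

Take off 16 px of margins, leaving 806 px.
806 − 3·30 = 716; ÷4 gives c = 179 px.
Span of 3: 3·179 + 2·30 = 537 + 60 = 597 px.
Inner content = 597 − 2·16 = 565 px.
5 columns + 4 column gaps: 5d + 4·32 = 565.
5d = 565 − 128 = 437, so d = 87.4 px.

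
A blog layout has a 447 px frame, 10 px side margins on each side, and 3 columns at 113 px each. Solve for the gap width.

Subtract both margins: 447 − 2·10 = 427 px.
3 columns take 3·113 = 339 px; remaining 88 splits into 2 gaps.
g = 88 / 2 = 44 px.

44 px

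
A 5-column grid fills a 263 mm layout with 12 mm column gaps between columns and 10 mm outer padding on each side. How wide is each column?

39 mm

Subtract both margins: 263 − 2·10 = 243 mm.
5 columns + 4 column gaps: 5c + 4·12 = 243.
5c = 243 − 48 = 195, so c = 39 mm.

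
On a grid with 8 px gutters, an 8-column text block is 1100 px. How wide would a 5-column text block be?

Subtracting 7 gutters of 8 leaves 1044 for 8 columns, so c = 130.5 px.
Span of 5: 5·130.5 + 4·8 = 652.5 + 32 = 684.5 px.

684.5 px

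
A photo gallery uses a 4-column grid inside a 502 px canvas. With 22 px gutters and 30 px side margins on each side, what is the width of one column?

Subtract both margins: 502 − 2·30 = 442 px.
4c + 3·22 = 442 → 4c = 376 → c = 94 px.

94 px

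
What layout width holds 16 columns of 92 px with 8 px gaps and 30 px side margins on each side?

Layout = 2·30 + 16·92 + 15·8 = 60 + 1472 + 120 = 1652 px.

1652 px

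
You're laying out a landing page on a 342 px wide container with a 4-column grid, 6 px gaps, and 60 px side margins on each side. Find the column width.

Subtract both margins: 342 − 2·60 = 222 px.
4c + 3·6 = 222 → 4c = 204 → c = 51 px.

51 px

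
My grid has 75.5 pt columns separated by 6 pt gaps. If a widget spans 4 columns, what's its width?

Span of 4: 4·75.5 + 3·6 = 302 + 18 = 320 pt.

320 pt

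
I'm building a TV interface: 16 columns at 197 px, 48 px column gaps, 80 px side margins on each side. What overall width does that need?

4032 px

Adding margins, columns and gutters: 160 + 3152 + 720 = 4032 px.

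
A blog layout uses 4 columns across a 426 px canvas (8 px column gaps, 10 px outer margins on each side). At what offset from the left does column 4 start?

320.5 px

Content = 426 − 2·10 = 406 px.
406 − 3·8 = 382; ÷4 gives c = 95.5 px.
Column 4 starts at margin + 3·(column + gutter) = 10 + 3·103.5 = 320.5 px.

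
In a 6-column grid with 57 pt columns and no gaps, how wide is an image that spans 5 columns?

285 pt

5-column span = 5·57 = 285 pt.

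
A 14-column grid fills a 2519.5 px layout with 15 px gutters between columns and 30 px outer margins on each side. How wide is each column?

Take off 60 px of margins, leaving 2459.5 px.
14 columns + 13 gutters: 14c + 13·15 = 2459.5.
14c = 2459.5 − 195 = 2264.5, so c = 161.75 px.

161.75 px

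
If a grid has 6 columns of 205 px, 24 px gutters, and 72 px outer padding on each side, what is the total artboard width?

1494 px

Adding margins, columns and gutters: 144 + 1230 + 120 = 1494 px.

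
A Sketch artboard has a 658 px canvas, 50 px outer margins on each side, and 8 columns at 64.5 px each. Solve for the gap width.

6 px

Subtract both margins: 658 − 2·50 = 558 px.
Columns use 516 px, leaving 42 px across 7 gaps = 6 px each.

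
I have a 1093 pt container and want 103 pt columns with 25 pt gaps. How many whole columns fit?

8 columns: 8·103 + 7·25 = 999 pt ≤ 1093.
9 columns: 1127 pt > 1093. So 8.

8 columns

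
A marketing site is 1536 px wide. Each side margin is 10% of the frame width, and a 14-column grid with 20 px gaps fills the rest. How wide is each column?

69.2 px

Each margin = 10% of 1536 = 153.6 px; content = 1536 − 2·153.6 = 1228.8 px.
14 columns + 13 gaps: 14c + 13·20 = 1228.8.
14c = 1228.8 − 260 = 968.8, so c = 69.2 px.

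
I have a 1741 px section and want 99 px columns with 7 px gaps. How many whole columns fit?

16 columns

16 columns: 16·99 + 15·7 = 1689 px ≤ 1741.
17 columns: 1795 px > 1741. So 16.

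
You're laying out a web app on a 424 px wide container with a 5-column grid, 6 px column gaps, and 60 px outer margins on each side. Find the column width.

56 px

Content width = 424 − 2·60 = 304 px.
304 − 4·6 = 280; ÷5 gives c = 56 px.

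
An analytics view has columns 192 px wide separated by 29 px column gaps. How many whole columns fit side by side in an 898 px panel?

Each extra column adds 192 + 29 = 221 px.
(898 + 29) / 221 = 4.19, so 4 columns fit.

4 columns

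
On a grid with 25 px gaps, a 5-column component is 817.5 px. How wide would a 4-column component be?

649 px

5 columns + 4 gaps: 5c + 4·25 = 817.5.
5c = 817.5 − 100 = 717.5, so c = 143.5 px.
Span of 4: 4·143.5 + 3·25 = 574 + 75 = 649 px.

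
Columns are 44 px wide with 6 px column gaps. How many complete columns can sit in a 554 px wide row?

11 columns

Each extra column adds 44 + 6 = 50 px.
(554 + 6) / 50 = 11.20, so 11 columns fit.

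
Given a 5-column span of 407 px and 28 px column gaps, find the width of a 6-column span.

5 columns + 4 column gaps: 5c + 4·28 = 407.
5c = 407 − 112 = 295, so c = 59 px.
6 columns plus 5 column gaps: 354 + 140 = 494 px.

494 px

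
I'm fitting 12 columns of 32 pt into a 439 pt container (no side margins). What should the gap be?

5 pt

12·32 + 11g = 439 → 11g = 55 → g = 5 pt.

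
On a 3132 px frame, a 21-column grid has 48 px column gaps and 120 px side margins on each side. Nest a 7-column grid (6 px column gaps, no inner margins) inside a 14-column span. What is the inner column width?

Outer content = 3132 − 2·120 = 2892 px.
Subtracting 20 column gaps of 48 leaves 1932 for 21 columns, so c = 92 px.
Span of 14: 14·92 + 13·48 = 1288 + 624 = 1912 px.
1912 − 6·6 = 1876; ÷7 gives d = 268 px.

268 px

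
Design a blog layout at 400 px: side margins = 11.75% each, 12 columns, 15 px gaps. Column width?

11.75 px

400 × (1 − 2·11.75%) = 400 × 76.5% = 306 px for the columns.
306 − 11·15 = 141; ÷12 gives c = 11.75 px.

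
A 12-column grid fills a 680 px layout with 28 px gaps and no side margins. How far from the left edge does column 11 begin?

Subtracting 11 gaps of 28 leaves 372 for 12 columns, so c = 31 px.
Before column 11: 10 columns + 10 gaps.
Offset = 10·(31 + 28) = 10·59 = 590 px.

590 px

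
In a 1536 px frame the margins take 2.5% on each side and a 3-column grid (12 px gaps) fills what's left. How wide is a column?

Margins: 2.5% × 1536 = 38.4 px each, so content = 1536 − 76.8 = 1459.2 px.
3 columns + 2 gaps: 3c + 2·12 = 1459.2.
3c = 1459.2 − 24 = 1435.2, so c = 478.4 px.

478.4 px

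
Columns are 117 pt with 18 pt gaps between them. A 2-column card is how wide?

252 pt

Span of 2: 2·117 + 1·18 = 234 + 18 = 252 pt.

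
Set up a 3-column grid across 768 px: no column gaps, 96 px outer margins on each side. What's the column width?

Content width = 768 − 2·96 = 576 px.
3c = 576 → c = 192 px.

192 px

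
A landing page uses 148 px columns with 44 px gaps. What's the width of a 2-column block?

2 columns plus 1 gap: 296 + 44 = 340 px.

340 px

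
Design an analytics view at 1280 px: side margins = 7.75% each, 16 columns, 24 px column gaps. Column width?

Each margin = 7.75% of 1280 = 99.2 px; content = 1280 − 2·99.2 = 1081.6 px.
Subtracting 15 column gaps of 24 leaves 721.6 for 16 columns, so c = 45.1 px.

45.1 px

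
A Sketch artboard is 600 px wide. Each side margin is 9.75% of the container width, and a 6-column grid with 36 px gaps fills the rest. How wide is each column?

Margins: 9.75% × 600 = 58.5 px each, so content = 600 − 117 = 483 px.
6 columns + 5 gaps: 6c + 5·36 = 483.
6c = 483 − 180 = 303, so c = 50.5 px.

50.5 px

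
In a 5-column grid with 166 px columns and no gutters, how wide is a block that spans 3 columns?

3-column span = 3·166 = 498 px.

498 px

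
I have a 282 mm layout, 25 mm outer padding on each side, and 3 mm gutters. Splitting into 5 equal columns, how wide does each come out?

44 mm

Content width = 282 − 2·25 = 232 mm.
Subtracting 4 gutters of 3 leaves 220 for 5 columns, so c = 44 mm.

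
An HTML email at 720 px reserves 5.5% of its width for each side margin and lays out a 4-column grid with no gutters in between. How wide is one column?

160.2 px

720 × (1 − 2·5.5%) = 720 × 89% = 640.8 px for the columns.
4c = 640.8 → c = 160.2 px.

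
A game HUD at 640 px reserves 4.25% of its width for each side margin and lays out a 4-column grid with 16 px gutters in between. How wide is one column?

134.4 px

Margins: 4.25% × 640 = 27.2 px each, so content = 640 − 54.4 = 585.6 px.
4 columns + 3 gutters: 4c + 3·16 = 585.6.
4c = 585.6 − 48 = 537.6, so c = 134.4 px.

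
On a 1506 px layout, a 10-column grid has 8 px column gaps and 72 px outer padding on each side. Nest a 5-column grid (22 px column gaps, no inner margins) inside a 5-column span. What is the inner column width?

Take off 144 px of margins, leaving 1362 px.
1362 − 9·8 = 1290; ÷10 gives c = 129 px.
5 columns plus 4 column gaps: 645 + 32 = 677 px.
Subtracting 4 column gaps of 22 leaves 589 for 5 columns, so d = 117.8 px.

117.8 px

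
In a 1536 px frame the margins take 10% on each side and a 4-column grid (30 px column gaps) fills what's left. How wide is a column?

1536 × (1 − 2·10%) = 1536 × 80% = 1228.8 px for the columns.
1228.8 − 3·30 = 1138.8; ÷4 gives c = 284.7 px.

284.7 px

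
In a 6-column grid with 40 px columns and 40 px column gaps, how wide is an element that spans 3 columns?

200 px

3-column span = 3·40 + 2·40 = 200 px.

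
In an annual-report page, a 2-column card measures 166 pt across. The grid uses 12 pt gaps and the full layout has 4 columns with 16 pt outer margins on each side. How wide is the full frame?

376 pt

166 − 1·12 = 154; ÷2 gives c = 77 pt.
Frame = 2·16 + 4·77 + 3·12 = 32 + 308 + 36 = 376 pt.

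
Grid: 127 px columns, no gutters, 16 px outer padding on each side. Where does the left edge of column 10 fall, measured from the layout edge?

1159 px

Before column 10: the margin + 9 columns + 9 gutters.
Offset = 16 + 9·(127 + 0) = 16 + 1143 = 1159 px.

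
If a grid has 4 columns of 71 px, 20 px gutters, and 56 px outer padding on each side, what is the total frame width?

456 px

Frame = 2·56 + 4·71 + 3·20 = 112 + 284 + 60 = 456 px.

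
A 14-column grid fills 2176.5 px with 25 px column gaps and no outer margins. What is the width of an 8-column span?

14 columns + 13 column gaps: 14c + 13·25 = 2176.5.
14c = 2176.5 − 325 = 1851.5, so c = 132.25 px.
8-column span = 8·132.25 + 7·25 = 1233 px.

1233 px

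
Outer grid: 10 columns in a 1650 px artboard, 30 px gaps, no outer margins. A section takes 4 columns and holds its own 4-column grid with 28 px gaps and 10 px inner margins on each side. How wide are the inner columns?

Subtracting 9 gaps of 30 leaves 1380 for 10 columns, so c = 138 px.
4 columns plus 3 gaps: 552 + 90 = 642 px.
Inner content = 642 − 2·10 = 622 px.
622 − 3·28 = 538; ÷4 gives d = 134.5 px.

134.5 px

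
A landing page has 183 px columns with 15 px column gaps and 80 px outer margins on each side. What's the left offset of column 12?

Before column 12: the margin + 11 columns + 11 column gaps.
Offset = 80 + 11·(183 + 15) = 80 + 2178 = 2258 px.

2258 px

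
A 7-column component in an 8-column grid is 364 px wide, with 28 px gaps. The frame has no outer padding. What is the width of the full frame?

Subtracting 6 gaps of 28 leaves 196 for 7 columns, so c = 28 px.
Frame = 8·28 + 7·28 = 224 + 196 = 420 px.

420 px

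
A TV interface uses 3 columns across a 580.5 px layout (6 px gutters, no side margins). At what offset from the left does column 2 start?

195.5 px

3 columns + 2 gutters: 3c + 2·6 = 580.5.
3c = 580.5 − 12 = 568.5, so c = 189.5 px.
Each column+gutter stride is 195.5 px; with no margin, 1 of them is 195.5 px.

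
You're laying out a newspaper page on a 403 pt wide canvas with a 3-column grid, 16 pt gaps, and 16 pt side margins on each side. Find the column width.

Content width = 403 − 2·16 = 371 pt.
3 columns + 2 gaps: 3c + 2·16 = 371.
3c = 371 − 32 = 339, so c = 113 pt.

113 pt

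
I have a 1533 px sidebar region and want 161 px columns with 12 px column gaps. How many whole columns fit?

Each extra column adds 161 + 12 = 173 px.
(1533 + 12) / 173 = 8.93, so 8 columns fit.

8 columns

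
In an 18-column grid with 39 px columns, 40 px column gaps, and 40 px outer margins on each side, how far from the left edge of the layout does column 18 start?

1383 px

Column 18 starts at margin + 17·(column + gutter) = 40 + 17·79 = 1383 px.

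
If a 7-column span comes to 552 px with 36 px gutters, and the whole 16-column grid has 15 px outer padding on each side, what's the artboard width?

1338 px

Subtracting 6 gutters of 36 leaves 336 for 7 columns, so c = 48 px.
Artboard = 2·15 + 16·48 + 15·36 = 30 + 768 + 540 = 1338 px.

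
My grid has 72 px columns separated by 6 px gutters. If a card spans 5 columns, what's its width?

384 px

5 columns plus 4 gutters: 360 + 24 = 384 px.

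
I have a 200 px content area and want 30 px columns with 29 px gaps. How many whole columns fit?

k columns need k·30 + (k−1)·29 = k·59 − 29.
k·59 − 29 ≤ 200 → k ≤ 229 / 59 ≈ 3.88, so k = 3.

3 columns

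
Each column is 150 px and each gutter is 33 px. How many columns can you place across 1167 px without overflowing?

k columns need k·150 + (k−1)·33 = k·183 − 33.
k·183 − 33 ≤ 1167 → k ≤ 1200 / 183 ≈ 6.56, so k = 6.

6 columns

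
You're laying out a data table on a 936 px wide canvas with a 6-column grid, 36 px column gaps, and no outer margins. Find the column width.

6c + 5·36 = 936 → 6c = 756 → c = 126 px.

126 px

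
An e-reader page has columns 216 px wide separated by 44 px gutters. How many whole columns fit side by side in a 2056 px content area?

8 columns

k columns need k·216 + (k−1)·44 = k·260 − 44.
k·260 − 44 ≤ 2056 → k ≤ 2100 / 260 ≈ 8.08, so k = 8.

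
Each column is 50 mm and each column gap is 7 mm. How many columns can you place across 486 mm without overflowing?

8 columns: 8·50 + 7·7 = 449 mm ≤ 486.
9 columns: 506 mm > 486. So 8.

8 columns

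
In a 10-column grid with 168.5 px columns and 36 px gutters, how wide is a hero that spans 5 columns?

986.5 px

Span of 5: 5·168.5 + 4·36 = 842.5 + 144 = 986.5 px.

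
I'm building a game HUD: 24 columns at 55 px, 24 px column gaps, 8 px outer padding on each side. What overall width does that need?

1888 px

Adding margins, columns and gutters: 16 + 1320 + 552 = 1888 px.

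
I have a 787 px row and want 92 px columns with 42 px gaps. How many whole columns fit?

Each extra column adds 92 + 42 = 134 px.
(787 + 42) / 134 = 6.19, so 6 columns fit.

6 columns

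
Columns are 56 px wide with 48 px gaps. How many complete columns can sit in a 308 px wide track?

k columns need k·56 + (k−1)·48 = k·104 − 48.
k·104 − 48 ≤ 308 → k ≤ 356 / 104 ≈ 3.42, so k = 3.

3 columns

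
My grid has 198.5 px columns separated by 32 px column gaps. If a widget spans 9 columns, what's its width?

Span of 9: 9·198.5 + 8·32 = 1786.5 + 256 = 2042.5 px.

2042.5 px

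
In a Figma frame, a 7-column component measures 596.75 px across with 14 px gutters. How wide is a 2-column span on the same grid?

Subtracting 6 gutters of 14 leaves 512.75 for 7 columns, so c = 73.25 px.
2-column span = 2·73.25 + 1·14 = 160.5 px.

160.5 px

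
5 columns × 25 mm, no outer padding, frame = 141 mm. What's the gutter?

4 mm

5 columns take 5·25 = 125 mm; remaining 16 splits into 4 gutters.
g = 16 / 4 = 4 mm.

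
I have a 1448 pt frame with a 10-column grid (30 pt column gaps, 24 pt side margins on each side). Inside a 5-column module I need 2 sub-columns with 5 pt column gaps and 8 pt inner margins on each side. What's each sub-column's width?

Outer content = 1448 − 2·24 = 1400 pt.
Subtracting 9 column gaps of 30 leaves 1130 for 10 columns, so c = 113 pt.
5-column span = 5·113 + 4·30 = 685 pt.
Inner content = 685 − 2·8 = 669 pt.
669 − 1·5 = 664; ÷2 gives d = 332 pt.

332 pt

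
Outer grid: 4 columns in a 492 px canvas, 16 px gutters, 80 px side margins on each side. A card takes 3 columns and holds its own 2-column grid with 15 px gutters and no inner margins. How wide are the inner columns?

115 px

Subtract both margins: 492 − 2·80 = 332 px.
332 − 3·16 = 284; ÷4 gives c = 71 px.
3 columns plus 2 gutters: 213 + 32 = 245 px.
2d + 1·15 = 245 → 2d = 230 → d = 115 px.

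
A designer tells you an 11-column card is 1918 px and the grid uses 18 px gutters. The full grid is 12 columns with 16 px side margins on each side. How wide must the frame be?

11c + 10·18 = 1918 → 11c = 1738 → c = 158 px.
Total width: 2·16 + 12·158 + 11·18 = 2126 px.

2126 px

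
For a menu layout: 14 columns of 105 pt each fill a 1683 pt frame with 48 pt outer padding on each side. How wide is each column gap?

Take off 96 pt of margins, leaving 1587 pt.
14·105 + 13g = 1587 → 13g = 117 → g = 9 pt.

9 pt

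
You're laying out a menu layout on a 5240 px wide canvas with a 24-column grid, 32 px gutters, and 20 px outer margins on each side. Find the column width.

186 px

Content width = 5240 − 2·20 = 5200 px.
24c + 23·32 = 5200 → 24c = 4464 → c = 186 px.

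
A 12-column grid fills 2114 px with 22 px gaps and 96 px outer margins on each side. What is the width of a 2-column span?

302 px

Take off 192 px of margins, leaving 1922 px.
12c + 11·22 = 1922 → 12c = 1680 → c = 140 px.
2 columns plus 1 gap: 280 + 22 = 302 px.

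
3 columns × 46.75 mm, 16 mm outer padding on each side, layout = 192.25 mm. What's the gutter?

Subtract both margins: 192.25 − 2·16 = 160.25 mm.
3·46.75 + 2g = 160.25 → 2g = 20 → g = 10 mm.

10 mm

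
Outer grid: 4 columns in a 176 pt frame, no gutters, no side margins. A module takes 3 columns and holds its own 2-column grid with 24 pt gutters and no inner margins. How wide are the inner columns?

With no gutters, each column is 176/4 = 44 pt.
With no gutters, 3 columns span 3·44 = 132 pt.
Subtracting 1 gutter of 24 leaves 108 for 2 columns, so d = 54 pt.

54 pt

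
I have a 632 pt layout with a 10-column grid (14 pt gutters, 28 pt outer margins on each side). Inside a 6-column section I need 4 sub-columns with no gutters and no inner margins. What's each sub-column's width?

85 pt

Subtract both margins: 632 − 2·28 = 576 pt.
576 − 9·14 = 450; ÷10 gives c = 45 pt.
6-column span = 6·45 + 5·14 = 340 pt.
With no gutters, each column is 340/4 = 85 pt.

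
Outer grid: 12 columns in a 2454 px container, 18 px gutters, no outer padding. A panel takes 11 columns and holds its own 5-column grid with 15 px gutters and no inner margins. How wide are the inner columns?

2454 − 11·18 = 2256; ÷12 gives c = 188 px.
11 columns plus 10 gutters: 2068 + 180 = 2248 px.
Subtracting 4 gutters of 15 leaves 2188 for 5 columns, so d = 437.6 px.

437.6 px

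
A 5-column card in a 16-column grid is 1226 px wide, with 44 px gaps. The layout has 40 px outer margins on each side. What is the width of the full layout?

4100 px

5 columns + 4 gaps: 5c + 4·44 = 1226.
5c = 1226 − 176 = 1050, so c = 210 px.
Layout = 2·40 + 16·210 + 15·44 = 80 + 3360 + 660 = 4100 px.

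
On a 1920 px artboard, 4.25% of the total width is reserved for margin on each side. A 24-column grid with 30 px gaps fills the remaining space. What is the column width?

Margins: 4.25% × 1920 = 81.6 px each, so content = 1920 − 163.2 = 1756.8 px.
1756.8 − 23·30 = 1066.8; ÷24 gives c = 44.45 px.

44.45 px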